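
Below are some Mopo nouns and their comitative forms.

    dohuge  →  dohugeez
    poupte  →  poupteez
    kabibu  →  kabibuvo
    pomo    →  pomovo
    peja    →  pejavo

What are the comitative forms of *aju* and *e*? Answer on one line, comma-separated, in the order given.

ajuvo, eez

The pattern is front/back vowel harmony: -ez when the last vowel of the stem is a front vowel (*dohuge*, *poupte*); -vo when the last vowel of the stem is a back vowel (*kabibu*, *pomo*, *peja*).
*aju* — last vowel /u/ (a back vowel) → -vo → *ajuvo*.
*e* — last vowel /e/ (a front vowel) → -ez → *eez*.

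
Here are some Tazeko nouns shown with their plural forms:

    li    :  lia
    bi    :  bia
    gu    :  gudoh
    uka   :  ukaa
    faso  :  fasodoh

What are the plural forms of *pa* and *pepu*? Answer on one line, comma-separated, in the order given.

The alternation tracks the last vowel of the stem — -doh when the last vowel of the stem is a rounded vowel (*gu*, *faso*); -a when the last vowel of the stem is an unrounded vowel (*li*, *bi*, *uka*).
*pa* — last vowel /a/ (an unrounded vowel) → -a → *paa*.
The last vowel of *pepu* is /u/, which is a rounded vowel, so the suffix is -doh, giving *pepudoh*.

paa, pepudoh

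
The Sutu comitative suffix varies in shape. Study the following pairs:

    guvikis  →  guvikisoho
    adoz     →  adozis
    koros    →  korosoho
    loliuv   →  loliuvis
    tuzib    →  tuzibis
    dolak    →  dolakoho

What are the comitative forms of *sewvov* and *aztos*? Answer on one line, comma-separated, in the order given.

The pattern is voicing of the final consonant: -oho when the stem ends in a voiceless consonant (*guvikis*, *koros*, *dolak*); -is when the stem ends in a voiced consonant (*adoz*, *loliuv*, *tuzib*).
The final consonant of *sewvov* is /v/, which is voiced, so the suffix is -is, giving *sewvovis*.
*aztos*: final consonant = /s/, voiceless → -oho → *aztosoho*.

sewvovis, aztosoho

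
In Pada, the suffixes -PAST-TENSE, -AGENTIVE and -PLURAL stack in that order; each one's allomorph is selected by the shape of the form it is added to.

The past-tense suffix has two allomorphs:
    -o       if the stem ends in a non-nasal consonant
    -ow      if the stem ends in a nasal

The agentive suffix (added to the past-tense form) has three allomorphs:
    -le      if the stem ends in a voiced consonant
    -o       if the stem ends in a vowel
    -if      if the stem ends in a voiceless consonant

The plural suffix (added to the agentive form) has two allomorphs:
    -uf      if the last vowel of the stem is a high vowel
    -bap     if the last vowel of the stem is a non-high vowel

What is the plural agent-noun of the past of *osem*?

Since the final consonant of *osem* is /m/ (a nasal), it takes -ow, giving *osemow*.
Since the final sound of the past-tense form *osemow* is /w/ (a voiced consonant), it takes -le, giving *osemowle*.
The last vowel of the agentive form *osemowle* is /e/, which is a non-high vowel, so the plural suffix is -bap, giving *osemowlebap*.

osemowlebap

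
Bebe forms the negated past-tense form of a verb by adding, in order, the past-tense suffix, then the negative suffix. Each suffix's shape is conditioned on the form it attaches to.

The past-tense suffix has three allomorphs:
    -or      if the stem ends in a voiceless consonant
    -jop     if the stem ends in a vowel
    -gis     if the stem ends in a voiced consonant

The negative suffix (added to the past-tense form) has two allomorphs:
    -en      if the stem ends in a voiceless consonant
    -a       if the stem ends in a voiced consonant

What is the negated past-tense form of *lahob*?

lahobgisen

Since the final sound of *lahob* is /b/ (a voiced consonant), it takes -gis, giving *lahobgis*.
The final consonant of the past-tense form *lahobgis* is /s/, which is voiceless, so the negative suffix is -en, giving *lahobgisen*.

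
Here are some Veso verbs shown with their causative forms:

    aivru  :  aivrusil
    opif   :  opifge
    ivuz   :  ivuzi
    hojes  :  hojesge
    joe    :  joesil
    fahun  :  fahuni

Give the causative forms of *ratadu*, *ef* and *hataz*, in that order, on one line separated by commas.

ratadusil, efge, hatazi

The suffix is conditioned by the final sound: -ge when the stem ends in a voiceless consonant (*opif*, *hojes*); -i when the stem ends in a voiced consonant (*ivuz*, *fahun*); -sil when the stem ends in a vowel (*aivru*, *joe*).
*ratadu*: final sound = /u/, a vowel → -sil → *ratadusil*.
The final sound of *ef* is /f/, which is a voiceless consonant, so the suffix is -ge, giving *efge*.
The final sound of *hataz* is /z/, which is a voiced consonant, so the suffix is -i, giving *hatazi*.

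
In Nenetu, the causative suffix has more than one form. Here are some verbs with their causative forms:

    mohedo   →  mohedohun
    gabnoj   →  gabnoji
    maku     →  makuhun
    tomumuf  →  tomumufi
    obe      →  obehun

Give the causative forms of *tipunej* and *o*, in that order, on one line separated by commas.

tipuneji, ohun

The alternation tracks the final sound of the stem — -i when the stem ends in a consonant (*gabnoj*, *tomumuf*); -hun when the stem ends in a vowel (*mohedo*, *maku*, *obe*).
Since the final sound of *tipunej* is /j/ (a consonant), it takes -i, giving *tipuneji*.
*o*: final sound = /o/, a vowel → -hun → *ohun*.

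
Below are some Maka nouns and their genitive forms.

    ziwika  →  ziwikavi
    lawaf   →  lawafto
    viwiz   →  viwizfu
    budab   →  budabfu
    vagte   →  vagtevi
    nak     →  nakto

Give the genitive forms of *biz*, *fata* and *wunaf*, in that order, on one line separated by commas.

bizfu, fatavi, wunafto

The suffix is conditioned by the final sound: -to when the stem ends in a voiceless consonant (*lawaf*, *nak*); -fu when the stem ends in a voiced consonant (*viwiz*, *budab*); -vi when the stem ends in a vowel (*ziwika*, *vagte*).
*biz* — final sound /z/ (a voiced consonant) → -fu → *bizfu*.
*fata*: final sound = /a/, a vowel → -vi → *fatavi*.
*wunaf* — final sound /f/ (a voiceless consonant) → -to → *wunafto*.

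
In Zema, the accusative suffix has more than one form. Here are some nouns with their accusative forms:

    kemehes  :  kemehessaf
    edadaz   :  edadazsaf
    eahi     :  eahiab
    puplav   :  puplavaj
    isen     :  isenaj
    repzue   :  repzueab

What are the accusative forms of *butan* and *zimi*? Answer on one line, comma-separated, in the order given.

butanaj, zimiab

The alternation tracks the final sound of the stem — -saf when the stem ends in a sibilant (*kemehes*, *edadaz*); -aj when the stem ends in a non-sibilant consonant (*puplav*, *isen*); -ab when the stem ends in a vowel (*eahi*, *repzue*).
The final sound of *butan* is /n/, which is a non-sibilant consonant, so the suffix is -aj, giving *butanaj*.
*zimi* — final sound /i/ (a vowel) → -ab → *zimiab*.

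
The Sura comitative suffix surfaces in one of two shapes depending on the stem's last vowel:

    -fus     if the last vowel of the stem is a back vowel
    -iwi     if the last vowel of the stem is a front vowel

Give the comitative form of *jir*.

*jir*: last vowel = /i/, a front vowel → -iwi → *jiriwi*.

jiriwi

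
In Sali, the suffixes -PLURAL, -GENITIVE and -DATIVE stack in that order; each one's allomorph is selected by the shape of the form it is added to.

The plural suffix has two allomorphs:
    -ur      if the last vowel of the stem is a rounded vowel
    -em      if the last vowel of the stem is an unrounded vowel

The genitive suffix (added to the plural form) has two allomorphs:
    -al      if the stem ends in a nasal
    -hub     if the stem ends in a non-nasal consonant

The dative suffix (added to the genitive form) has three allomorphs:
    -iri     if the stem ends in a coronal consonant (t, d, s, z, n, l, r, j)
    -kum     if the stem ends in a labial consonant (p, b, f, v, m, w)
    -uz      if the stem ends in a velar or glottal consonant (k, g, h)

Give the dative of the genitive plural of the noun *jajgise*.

jajgiseemaliri

Since the last vowel of *jajgise* is /e/ (an unrounded vowel), it takes -em, giving *jajgiseem*.
The plural form *jajgiseem*: final consonant = /m/, a nasal → -al → *jajgiseemal*.
The genitive form *jajgiseemal* — final consonant /l/ (coronal) → -iri → *jajgiseemaliri*.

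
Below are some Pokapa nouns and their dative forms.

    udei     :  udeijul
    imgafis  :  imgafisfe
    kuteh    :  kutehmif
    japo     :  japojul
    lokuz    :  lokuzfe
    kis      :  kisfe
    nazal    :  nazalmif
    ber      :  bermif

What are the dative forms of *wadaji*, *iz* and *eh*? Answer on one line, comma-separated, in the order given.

wadajijul, izfe, ehmif

Looking at the final sound of each stem: -fe when the stem ends in a sibilant (*imgafis*, *lokuz*, *kis*); -mif when the stem ends in a non-sibilant consonant (*kuteh*, *nazal*, *ber*); -jul when the stem ends in a vowel (*udei*, *japo*).
*wadaji* — final sound /i/ (a vowel) → -jul → *wadajijul*.
*iz*: final sound = /z/, a sibilant → -fe → *izfe*.
*eh* — final sound /h/ (a non-sibilant consonant) → -mif → *ehmif*.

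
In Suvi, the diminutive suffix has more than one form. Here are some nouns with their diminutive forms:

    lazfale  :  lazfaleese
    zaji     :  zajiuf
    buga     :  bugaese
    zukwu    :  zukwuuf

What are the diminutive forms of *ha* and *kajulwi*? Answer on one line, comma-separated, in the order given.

haese, kajulwiuf

The alternation tracks the last vowel of the stem — -uf when the last vowel of the stem is a high vowel (*zaji*, *zukwu*); -ese when the last vowel of the stem is a non-high vowel (*lazfale*, *buga*).
Since the last vowel of *ha* is /a/ (a non-high vowel), it takes -ese, giving *haese*.
*kajulwi* — last vowel /i/ (a high vowel) → -uf → *kajulwiuf*.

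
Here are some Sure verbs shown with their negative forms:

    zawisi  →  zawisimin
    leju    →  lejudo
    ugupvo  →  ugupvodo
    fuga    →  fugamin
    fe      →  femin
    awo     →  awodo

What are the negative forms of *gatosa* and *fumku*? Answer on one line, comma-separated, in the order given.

gatosamin, fumkudo

The suffix is conditioned by the last vowel: -do when the last vowel of the stem is a rounded vowel (*leju*, *ugupvo*, *awo*); -min when the last vowel of the stem is an unrounded vowel (*zawisi*, *fuga*, *fe*).
Since the last vowel of *gatosa* is /a/ (an unrounded vowel), it takes -min, giving *gatosamin*.
The last vowel of *fumku* is /u/, which is a rounded vowel, so the suffix is -do, giving *fumkudo*.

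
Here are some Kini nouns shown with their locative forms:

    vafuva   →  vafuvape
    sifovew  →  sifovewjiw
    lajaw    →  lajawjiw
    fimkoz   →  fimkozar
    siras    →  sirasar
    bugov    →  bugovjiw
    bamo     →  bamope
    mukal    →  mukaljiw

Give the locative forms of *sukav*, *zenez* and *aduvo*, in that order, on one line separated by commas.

sukavjiw, zenezar, aduvope

The alternation tracks the final sound of the stem — -ar when the stem ends in a sibilant (*fimkoz*, *siras*); -jiw when the stem ends in a non-sibilant consonant (*sifovew*, *lajaw*, *bugov*, *mukal*); -pe when the stem ends in a vowel (*vafuva*, *bamo*).
*sukav*: final sound = /v/, a non-sibilant consonant → -jiw → *sukavjiw*.
Since the final sound of *zenez* is /z/ (a sibilant), it takes -ar, giving *zenezar*.
Since the final sound of *aduvo* is /o/ (a vowel), it takes -pe, giving *aduvope*.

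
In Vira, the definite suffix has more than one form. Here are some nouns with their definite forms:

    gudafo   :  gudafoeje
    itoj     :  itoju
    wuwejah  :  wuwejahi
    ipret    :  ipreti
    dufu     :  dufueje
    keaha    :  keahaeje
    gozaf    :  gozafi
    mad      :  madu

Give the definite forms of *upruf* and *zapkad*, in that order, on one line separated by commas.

uprufi, zapkadu

Looking at the final sound of each stem: -i when the stem ends in a voiceless consonant (*wuwejah*, *ipret*, *gozaf*); -u when the stem ends in a voiced consonant (*itoj*, *mad*); -eje when the stem ends in a vowel (*gudafo*, *dufu*, *keaha*).
Since the final sound of *upruf* is /f/ (a voiceless consonant), it takes -i, giving *uprufi*.
The final sound of *zapkad* is /d/, which is a voiced consonant, so the suffix is -u, giving *zapkadu*.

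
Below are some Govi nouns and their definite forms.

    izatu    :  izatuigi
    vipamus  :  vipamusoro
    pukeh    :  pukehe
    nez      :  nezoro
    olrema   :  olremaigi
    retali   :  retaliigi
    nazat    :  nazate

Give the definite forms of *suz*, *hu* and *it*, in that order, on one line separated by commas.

Looking at the final sound of each stem: -oro when the stem ends in a sibilant (*vipamus*, *nez*); -e when the stem ends in a non-sibilant consonant (*pukeh*, *nazat*); -igi when the stem ends in a vowel (*izatu*, *olrema*, *retali*).
The final sound of *suz* is /z/, which is a sibilant, so the suffix is -oro, giving *suzoro*.
*hu* — final sound /u/ (a vowel) → -igi → *huigi*.
*it* — final sound /t/ (a non-sibilant consonant) → -e → *ite*.

suzoro, huigi, ite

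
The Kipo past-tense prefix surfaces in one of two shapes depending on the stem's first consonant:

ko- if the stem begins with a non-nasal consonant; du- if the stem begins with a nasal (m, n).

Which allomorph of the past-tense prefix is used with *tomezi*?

ko-

The first consonant of *tomezi* is /t/, which is non-nasal, so the prefix is ko-.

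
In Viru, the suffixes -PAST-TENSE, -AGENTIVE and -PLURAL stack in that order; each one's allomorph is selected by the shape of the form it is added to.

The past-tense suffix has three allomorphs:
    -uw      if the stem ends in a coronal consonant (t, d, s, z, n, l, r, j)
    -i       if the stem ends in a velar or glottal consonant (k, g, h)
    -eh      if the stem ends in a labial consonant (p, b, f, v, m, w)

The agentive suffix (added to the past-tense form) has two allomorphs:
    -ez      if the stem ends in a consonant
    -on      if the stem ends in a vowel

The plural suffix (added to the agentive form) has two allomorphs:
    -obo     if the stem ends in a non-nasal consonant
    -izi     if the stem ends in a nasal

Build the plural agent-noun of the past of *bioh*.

Since the final consonant of *bioh* is /h/ (velar/glottal), it takes -i, giving *biohi*.
The final sound of the past-tense form *biohi* is /i/, which is a vowel, so the agentive suffix is -on, giving *biohion*.
The final consonant of the agentive form *biohion* is /n/, which is a nasal, so the plural suffix is -izi, giving *biohionizi*.

biohionizi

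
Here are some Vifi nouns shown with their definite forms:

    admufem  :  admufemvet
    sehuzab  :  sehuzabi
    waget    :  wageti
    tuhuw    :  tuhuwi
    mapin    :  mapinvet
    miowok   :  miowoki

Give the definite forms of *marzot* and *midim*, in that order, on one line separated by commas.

marzoti, midimvet

Looking at the final consonant of each stem: -vet when the stem ends in a nasal (*admufem*, *mapin*); -i when the stem ends in a non-nasal consonant (*sehuzab*, *waget*, *tuhuw*, *miowok*).
Since the final consonant of *marzot* is /t/ (non-nasal), it takes -i, giving *marzoti*.
Since the final consonant of *midim* is /m/ (a nasal), it takes -vet, giving *midimvet*.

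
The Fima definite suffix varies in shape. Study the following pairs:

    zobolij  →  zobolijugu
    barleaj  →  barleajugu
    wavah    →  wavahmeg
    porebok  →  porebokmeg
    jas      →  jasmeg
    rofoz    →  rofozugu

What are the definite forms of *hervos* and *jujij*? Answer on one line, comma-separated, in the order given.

The pattern is voicing of the final consonant: -meg when the stem ends in a voiceless consonant (*wavah*, *porebok*, *jas*); -ugu when the stem ends in a voiced consonant (*zobolij*, *barleaj*, *rofoz*).
*hervos* — final consonant /s/ (voiceless) → -meg → *hervosmeg*.
Since the final consonant of *jujij* is /j/ (voiced), it takes -ugu, giving *jujijugu*.

hervosmeg, jujijugu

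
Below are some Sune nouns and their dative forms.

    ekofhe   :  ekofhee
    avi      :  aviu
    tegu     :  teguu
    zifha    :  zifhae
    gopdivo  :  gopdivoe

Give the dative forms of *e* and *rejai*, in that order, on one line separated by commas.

ee, rejaiu

The suffix is conditioned by the last vowel: -u when the last vowel of the stem is a high vowel (*avi*, *tegu*); -e when the last vowel of the stem is a non-high vowel (*ekofhe*, *zifha*, *gopdivo*).
The last vowel of *e* is /e/, which is a non-high vowel, so the suffix is -e, giving *ee*.
*rejai*: last vowel = /i/, a high vowel → -u → *rejaiu*.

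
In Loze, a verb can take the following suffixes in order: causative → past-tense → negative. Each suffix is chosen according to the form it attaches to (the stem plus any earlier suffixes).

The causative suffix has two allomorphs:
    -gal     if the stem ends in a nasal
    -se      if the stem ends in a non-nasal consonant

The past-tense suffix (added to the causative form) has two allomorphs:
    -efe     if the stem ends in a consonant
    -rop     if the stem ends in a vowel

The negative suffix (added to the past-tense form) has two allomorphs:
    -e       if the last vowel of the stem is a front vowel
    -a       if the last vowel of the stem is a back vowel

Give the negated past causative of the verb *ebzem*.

ebzemgalefee

*ebzem*: final consonant = /m/, a nasal → -gal → *ebzemgal*.
The causative form *ebzemgal* — final sound /l/ (a consonant) → -efe → *ebzemgalefe*.
The past-tense form *ebzemgalefe*: last vowel = /e/, a front vowel → -e → *ebzemgalefee*.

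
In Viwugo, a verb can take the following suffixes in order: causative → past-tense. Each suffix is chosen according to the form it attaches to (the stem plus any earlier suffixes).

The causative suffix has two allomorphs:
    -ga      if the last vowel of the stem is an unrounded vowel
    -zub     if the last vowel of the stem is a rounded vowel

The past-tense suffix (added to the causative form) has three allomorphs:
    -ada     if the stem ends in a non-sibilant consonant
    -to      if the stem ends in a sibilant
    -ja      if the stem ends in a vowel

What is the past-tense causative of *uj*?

ujzubada

*uj*: last vowel = /u/, a rounded vowel → -zub → *ujzub*.
The causative form *ujzub*: final sound = /b/, a non-sibilant consonant → -ada → *ujzubada*.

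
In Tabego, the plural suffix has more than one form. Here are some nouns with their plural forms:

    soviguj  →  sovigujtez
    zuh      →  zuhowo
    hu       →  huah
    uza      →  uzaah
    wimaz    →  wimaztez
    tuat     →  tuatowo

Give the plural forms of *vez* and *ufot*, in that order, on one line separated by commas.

veztez, ufotowo

The pattern is voicing of the final sound: -owo when the stem ends in a voiceless consonant (*zuh*, *tuat*); -tez when the stem ends in a voiced consonant (*soviguj*, *wimaz*); -ah when the stem ends in a vowel (*hu*, *uza*).
*vez* — final sound /z/ (a voiced consonant) → -tez → *veztez*.
*ufot* — final sound /t/ (a voiceless consonant) → -owo → *ufotowo*.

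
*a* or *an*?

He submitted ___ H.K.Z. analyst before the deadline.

an

The indefinite article is chosen by the initial *sound* of the following word, not its spelling.
The initialism *H.K.Z.* is read letter by letter; the first letter, H, is pronounced /eɪtʃ/, which begins with a vowel sound.
So the article is *an*: He submitted an H.K.Z. analyst before the deadline.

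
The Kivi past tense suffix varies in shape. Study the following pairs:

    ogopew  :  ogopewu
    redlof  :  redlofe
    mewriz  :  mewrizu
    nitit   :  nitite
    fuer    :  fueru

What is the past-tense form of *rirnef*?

rirnefe

The pattern is voicing of the final consonant: -e when the stem ends in a voiceless consonant (*redlof*, *nitit*); -u when the stem ends in a voiced consonant (*ogopew*, *mewriz*, *fuer*).
Since the final consonant of *rirnef* is /f/ (voiceless), it takes -e, giving *rirnefe*.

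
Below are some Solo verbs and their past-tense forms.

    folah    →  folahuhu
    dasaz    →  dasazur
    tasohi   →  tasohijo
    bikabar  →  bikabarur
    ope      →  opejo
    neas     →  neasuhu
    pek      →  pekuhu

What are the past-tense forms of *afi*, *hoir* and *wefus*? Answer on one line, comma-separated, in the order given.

The pattern is voicing of the final sound: -uhu when the stem ends in a voiceless consonant (*folah*, *neas*, *pek*); -ur when the stem ends in a voiced consonant (*dasaz*, *bikabar*); -jo when the stem ends in a vowel (*tasohi*, *ope*).
*afi*: final sound = /i/, a vowel → -jo → *afijo*.
*hoir*: final sound = /r/, a voiced consonant → -ur → *hoirur*.
*wefus* — final sound /s/ (a voiceless consonant) → -uhu → *wefusuhu*.

afijo, hoirur, wefusuhu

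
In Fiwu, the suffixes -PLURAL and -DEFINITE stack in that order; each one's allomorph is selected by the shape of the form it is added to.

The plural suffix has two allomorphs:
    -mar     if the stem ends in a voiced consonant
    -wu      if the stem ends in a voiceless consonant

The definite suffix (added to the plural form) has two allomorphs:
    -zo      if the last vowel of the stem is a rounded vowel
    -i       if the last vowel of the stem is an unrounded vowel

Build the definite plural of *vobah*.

vobahwuzo

*vobah* — final consonant /h/ (voiceless) → -wu → *vobahwu*.
The last vowel of the plural form *vobahwu* is /u/, which is a rounded vowel, so the definite suffix is -zo, giving *vobahwuzo*.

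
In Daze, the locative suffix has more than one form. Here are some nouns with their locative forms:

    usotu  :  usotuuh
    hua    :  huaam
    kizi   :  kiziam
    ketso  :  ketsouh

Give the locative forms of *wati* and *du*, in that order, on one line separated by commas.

The suffix is conditioned by the last vowel: -uh when the last vowel of the stem is a rounded vowel (*usotu*, *ketso*); -am when the last vowel of the stem is an unrounded vowel (*hua*, *kizi*).
*wati*: last vowel = /i/, an unrounded vowel → -am → *watiam*.
*du*: last vowel = /u/, a rounded vowel → -uh → *duuh*.

watiam, duuh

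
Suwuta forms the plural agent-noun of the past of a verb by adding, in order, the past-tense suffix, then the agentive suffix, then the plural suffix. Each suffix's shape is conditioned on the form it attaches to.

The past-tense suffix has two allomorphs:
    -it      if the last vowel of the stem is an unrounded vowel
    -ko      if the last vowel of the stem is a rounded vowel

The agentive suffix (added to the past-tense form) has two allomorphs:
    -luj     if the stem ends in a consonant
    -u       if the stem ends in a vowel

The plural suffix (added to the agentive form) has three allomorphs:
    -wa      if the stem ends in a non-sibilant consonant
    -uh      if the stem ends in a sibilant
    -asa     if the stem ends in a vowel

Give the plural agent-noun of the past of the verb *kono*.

*kono* — last vowel /o/ (a rounded vowel) → -ko → *konoko*.
Since the final sound of the past-tense form *konoko* is /o/ (a vowel), it takes -u, giving *konokou*.
The final sound of the agentive form *konokou* is /u/, which is a vowel, so the plural suffix is -asa, giving *konokouasa*.

konokouasa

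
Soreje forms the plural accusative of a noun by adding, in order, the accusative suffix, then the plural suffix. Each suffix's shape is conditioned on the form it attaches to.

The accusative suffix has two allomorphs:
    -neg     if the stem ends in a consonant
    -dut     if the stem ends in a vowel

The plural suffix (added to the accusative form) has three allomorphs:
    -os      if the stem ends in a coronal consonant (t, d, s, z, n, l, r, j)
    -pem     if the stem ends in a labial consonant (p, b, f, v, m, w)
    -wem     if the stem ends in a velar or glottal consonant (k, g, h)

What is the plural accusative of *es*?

esnegwem

Since the final sound of *es* is /s/ (a consonant), it takes -neg, giving *esneg*.
The accusative form *esneg*: final consonant = /g/, velar/glottal → -wem → *esnegwem*.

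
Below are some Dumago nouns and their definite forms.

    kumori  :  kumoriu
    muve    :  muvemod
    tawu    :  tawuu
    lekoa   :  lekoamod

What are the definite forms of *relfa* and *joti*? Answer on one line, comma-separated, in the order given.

The suffix is conditioned by the last vowel: -u when the last vowel of the stem is a high vowel (*kumori*, *tawu*); -mod when the last vowel of the stem is a non-high vowel (*muve*, *lekoa*).
*relfa*: last vowel = /a/, a non-high vowel → -mod → *relfamod*.
*joti* — last vowel /i/ (a high vowel) → -u → *jotiu*.

relfamod, jotiu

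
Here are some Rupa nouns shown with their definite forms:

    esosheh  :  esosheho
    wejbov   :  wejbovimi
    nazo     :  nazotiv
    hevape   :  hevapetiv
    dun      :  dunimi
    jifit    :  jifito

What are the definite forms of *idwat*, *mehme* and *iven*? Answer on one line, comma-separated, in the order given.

Looking at the final sound of each stem: -o when the stem ends in a voiceless consonant (*esosheh*, *jifit*); -imi when the stem ends in a voiced consonant (*wejbov*, *dun*); -tiv when the stem ends in a vowel (*nazo*, *hevape*).
Since the final sound of *idwat* is /t/ (a voiceless consonant), it takes -o, giving *idwato*.
The final sound of *mehme* is /e/, which is a vowel, so the suffix is -tiv, giving *mehmetiv*.
*iven*: final sound = /n/, a voiced consonant → -imi → *ivenimi*.

idwato, mehmetiv, ivenimi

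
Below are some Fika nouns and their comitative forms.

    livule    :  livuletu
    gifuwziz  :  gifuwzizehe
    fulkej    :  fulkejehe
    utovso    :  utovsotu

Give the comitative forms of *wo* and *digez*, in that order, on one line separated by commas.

wotu, digezehe

The suffix is conditioned by the final sound: -ehe when the stem ends in a consonant (*gifuwziz*, *fulkej*); -tu when the stem ends in a vowel (*livule*, *utovso*).
Since the final sound of *wo* is /o/ (a vowel), it takes -tu, giving *wotu*.
*digez*: final sound = /z/, a consonant → -ehe → *digezehe*.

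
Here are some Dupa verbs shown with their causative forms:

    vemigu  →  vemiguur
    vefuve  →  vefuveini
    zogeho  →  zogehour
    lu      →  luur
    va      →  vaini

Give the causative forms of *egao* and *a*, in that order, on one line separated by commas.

egaour, aini

Looking at the last vowel of each stem: -ur when the last vowel of the stem is a rounded vowel (*vemigu*, *zogeho*, *lu*); -ini when the last vowel of the stem is an unrounded vowel (*vefuve*, *va*).
*egao*: last vowel = /o/, a rounded vowel → -ur → *egaour*.
*a* — last vowel /a/ (an unrounded vowel) → -ini → *aini*.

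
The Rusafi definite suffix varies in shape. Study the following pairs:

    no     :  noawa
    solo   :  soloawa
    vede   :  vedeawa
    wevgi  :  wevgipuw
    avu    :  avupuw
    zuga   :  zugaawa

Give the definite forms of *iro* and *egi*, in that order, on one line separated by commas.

iroawa, egipuw

The alternation tracks the last vowel of the stem — -puw when the last vowel of the stem is a high vowel (*wevgi*, *avu*); -awa when the last vowel of the stem is a non-high vowel (*no*, *solo*, *vede*, *zuga*).
The last vowel of *iro* is /o/, which is a non-high vowel, so the suffix is -awa, giving *iroawa*.
*egi* — last vowel /i/ (a high vowel) → -puw → *egipuw*.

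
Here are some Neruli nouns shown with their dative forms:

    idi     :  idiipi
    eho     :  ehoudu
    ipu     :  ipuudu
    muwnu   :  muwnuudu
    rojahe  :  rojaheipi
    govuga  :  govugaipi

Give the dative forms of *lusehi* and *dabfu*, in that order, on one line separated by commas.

lusehiipi, dabfuudu

The suffix is conditioned by the last vowel: -udu when the last vowel of the stem is a rounded vowel (*eho*, *ipu*, *muwnu*); -ipi when the last vowel of the stem is an unrounded vowel (*idi*, *rojahe*, *govuga*).
*lusehi* — last vowel /i/ (an unrounded vowel) → -ipi → *lusehiipi*.
*dabfu*: last vowel = /u/, a rounded vowel → -udu → *dabfuudu*.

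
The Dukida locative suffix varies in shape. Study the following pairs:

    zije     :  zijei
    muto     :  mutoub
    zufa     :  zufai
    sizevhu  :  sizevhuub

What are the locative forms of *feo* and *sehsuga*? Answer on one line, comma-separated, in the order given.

Looking at the last vowel of each stem: -ub when the last vowel of the stem is a rounded vowel (*muto*, *sizevhu*); -i when the last vowel of the stem is an unrounded vowel (*zije*, *zufa*).
*feo* — last vowel /o/ (a rounded vowel) → -ub → *feoub*.
Since the last vowel of *sehsuga* is /a/ (an unrounded vowel), it takes -i, giving *sehsugai*.

feoub, sehsugai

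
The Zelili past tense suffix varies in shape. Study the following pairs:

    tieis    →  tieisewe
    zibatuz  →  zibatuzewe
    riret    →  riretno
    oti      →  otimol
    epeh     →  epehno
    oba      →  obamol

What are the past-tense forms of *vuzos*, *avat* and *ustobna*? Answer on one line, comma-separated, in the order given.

The alternation tracks the final sound of the stem — -ewe when the stem ends in a sibilant (*tieis*, *zibatuz*); -no when the stem ends in a non-sibilant consonant (*riret*, *epeh*); -mol when the stem ends in a vowel (*oti*, *oba*).
The final sound of *vuzos* is /s/, which is a sibilant, so the suffix is -ewe, giving *vuzosewe*.
Since the final sound of *avat* is /t/ (a non-sibilant consonant), it takes -no, giving *avatno*.
Since the final sound of *ustobna* is /a/ (a vowel), it takes -mol, giving *ustobnamol*.

vuzosewe, avatno, ustobnamol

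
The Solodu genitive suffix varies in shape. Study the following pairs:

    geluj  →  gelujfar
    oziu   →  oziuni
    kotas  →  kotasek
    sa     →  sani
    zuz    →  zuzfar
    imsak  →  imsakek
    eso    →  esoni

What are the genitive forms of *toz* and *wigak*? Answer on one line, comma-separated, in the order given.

The suffix is conditioned by the final sound: -ek when the stem ends in a voiceless consonant (*kotas*, *imsak*); -far when the stem ends in a voiced consonant (*geluj*, *zuz*); -ni when the stem ends in a vowel (*oziu*, *sa*, *eso*).
*toz* — final sound /z/ (a voiced consonant) → -far → *tozfar*.
Since the final sound of *wigak* is /k/ (a voiceless consonant), it takes -ek, giving *wigakek*.

tozfar, wigakek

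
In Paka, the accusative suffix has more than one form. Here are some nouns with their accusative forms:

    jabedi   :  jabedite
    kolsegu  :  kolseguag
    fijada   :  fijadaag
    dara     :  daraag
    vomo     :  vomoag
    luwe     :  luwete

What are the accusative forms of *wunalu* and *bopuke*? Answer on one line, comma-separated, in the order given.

The suffix is conditioned by the last vowel: -te when the last vowel of the stem is a front vowel (*jabedi*, *luwe*); -ag when the last vowel of the stem is a back vowel (*kolsegu*, *fijada*, *dara*, *vomo*).
*wunalu* — last vowel /u/ (a back vowel) → -ag → *wunaluag*.
The last vowel of *bopuke* is /e/, which is a front vowel, so the suffix is -te, giving *bopukete*.

wunaluag, bopukete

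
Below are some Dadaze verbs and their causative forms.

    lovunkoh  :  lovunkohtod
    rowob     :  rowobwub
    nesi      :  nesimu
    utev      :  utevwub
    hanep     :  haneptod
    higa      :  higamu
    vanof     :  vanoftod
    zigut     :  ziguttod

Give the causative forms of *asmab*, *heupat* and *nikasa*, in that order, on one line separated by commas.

asmabwub, heupattod, nikasamu

The alternation tracks the final sound of the stem — -tod when the stem ends in a voiceless consonant (*lovunkoh*, *hanep*, *vanof*, *zigut*); -wub when the stem ends in a voiced consonant (*rowob*, *utev*); -mu when the stem ends in a vowel (*nesi*, *higa*).
*asmab*: final sound = /b/, a voiced consonant → -wub → *asmabwub*.
*heupat* — final sound /t/ (a voiceless consonant) → -tod → *heupattod*.
Since the final sound of *nikasa* is /a/ (a vowel), it takes -mu, giving *nikasamu*.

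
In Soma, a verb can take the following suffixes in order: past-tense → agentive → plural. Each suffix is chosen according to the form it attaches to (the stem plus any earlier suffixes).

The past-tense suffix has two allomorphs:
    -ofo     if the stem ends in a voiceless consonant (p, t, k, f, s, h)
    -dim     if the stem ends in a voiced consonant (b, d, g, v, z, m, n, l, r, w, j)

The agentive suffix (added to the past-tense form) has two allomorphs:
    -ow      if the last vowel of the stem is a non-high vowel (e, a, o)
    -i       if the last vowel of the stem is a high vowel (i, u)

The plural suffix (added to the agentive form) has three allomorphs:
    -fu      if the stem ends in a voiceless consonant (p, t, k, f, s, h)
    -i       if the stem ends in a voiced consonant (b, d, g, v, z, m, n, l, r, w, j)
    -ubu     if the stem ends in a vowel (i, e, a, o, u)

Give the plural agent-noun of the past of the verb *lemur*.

*lemur* — final consonant /r/ (voiced) → -dim → *lemurdim*.
The past-tense form *lemurdim*: last vowel = /i/, a high vowel → -i → *lemurdimi*.
The agentive form *lemurdimi* — final sound /i/ (a vowel) → -ubu → *lemurdimiubu*.

lemurdimiubu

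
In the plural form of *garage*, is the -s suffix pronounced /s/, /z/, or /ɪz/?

/ɪz/

The stem *garage* ends in a sibilant (/s, z, ʃ, ʒ, tʃ, dʒ/).
The plural suffix surfaces as /ɪz/ after sibilants, /s/ after other voiceless consonants, and /z/ after other voiced sounds.
So the plural -s on *garage* is pronounced /ɪz/.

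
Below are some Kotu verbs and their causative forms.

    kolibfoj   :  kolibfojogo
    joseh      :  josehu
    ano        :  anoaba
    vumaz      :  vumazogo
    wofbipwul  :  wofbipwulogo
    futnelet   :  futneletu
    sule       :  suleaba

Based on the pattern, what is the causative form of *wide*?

The pattern is voicing of the final sound: -u when the stem ends in a voiceless consonant (*joseh*, *futnelet*); -ogo when the stem ends in a voiced consonant (*kolibfoj*, *vumaz*, *wofbipwul*); -aba when the stem ends in a vowel (*ano*, *sule*).
Since the final sound of *wide* is /e/ (a vowel), it takes -aba, giving *wideaba*.

wideaba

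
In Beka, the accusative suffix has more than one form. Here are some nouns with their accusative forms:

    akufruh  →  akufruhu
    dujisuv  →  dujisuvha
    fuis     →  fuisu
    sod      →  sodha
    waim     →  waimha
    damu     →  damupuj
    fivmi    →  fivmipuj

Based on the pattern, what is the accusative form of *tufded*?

The pattern is voicing of the final sound: -u when the stem ends in a voiceless consonant (*akufruh*, *fuis*); -ha when the stem ends in a voiced consonant (*dujisuv*, *sod*, *waim*); -puj when the stem ends in a vowel (*damu*, *fivmi*).
The final sound of *tufded* is /d/, which is a voiced consonant, so the suffix is -ha, giving *tufdedha*.

tufdedha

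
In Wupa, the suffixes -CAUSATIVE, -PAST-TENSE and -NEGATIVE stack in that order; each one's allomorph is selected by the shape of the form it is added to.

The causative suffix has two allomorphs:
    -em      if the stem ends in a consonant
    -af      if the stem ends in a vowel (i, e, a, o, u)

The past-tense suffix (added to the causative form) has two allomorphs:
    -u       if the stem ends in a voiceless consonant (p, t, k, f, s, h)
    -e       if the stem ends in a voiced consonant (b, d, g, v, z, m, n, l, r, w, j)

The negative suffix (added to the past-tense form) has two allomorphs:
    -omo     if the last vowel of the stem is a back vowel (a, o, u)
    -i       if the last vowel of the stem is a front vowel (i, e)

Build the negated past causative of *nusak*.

*nusak*: final sound = /k/, a consonant → -em → *nusakem*.
The causative form *nusakem* — final consonant /m/ (voiced) → -e → *nusakeme*.
The past-tense form *nusakeme*: last vowel = /e/, a front vowel → -i → *nusakemei*.

nusakemei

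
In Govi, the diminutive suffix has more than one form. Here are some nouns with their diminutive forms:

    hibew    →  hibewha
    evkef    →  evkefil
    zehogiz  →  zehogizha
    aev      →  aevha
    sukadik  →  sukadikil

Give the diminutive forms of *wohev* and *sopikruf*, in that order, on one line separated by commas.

Looking at the final consonant of each stem: -il when the stem ends in a voiceless consonant (*evkef*, *sukadik*); -ha when the stem ends in a voiced consonant (*hibew*, *zehogiz*, *aev*).
*wohev*: final consonant = /v/, voiced → -ha → *wohevha*.
*sopikruf*: final consonant = /f/, voiceless → -il → *sopikrufil*.

wohevha, sopikrufil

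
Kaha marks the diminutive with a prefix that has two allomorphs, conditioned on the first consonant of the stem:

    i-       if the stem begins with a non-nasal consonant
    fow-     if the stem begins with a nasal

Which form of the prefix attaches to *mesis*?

fow-

*mesis*: first consonant = /m/, a nasal → fow-.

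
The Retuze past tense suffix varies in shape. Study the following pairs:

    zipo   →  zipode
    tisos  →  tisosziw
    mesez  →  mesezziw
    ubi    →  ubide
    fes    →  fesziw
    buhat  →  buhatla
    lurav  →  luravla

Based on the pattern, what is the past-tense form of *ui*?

uide

The alternation tracks the final sound of the stem — -ziw when the stem ends in a sibilant (*tisos*, *mesez*, *fes*); -la when the stem ends in a non-sibilant consonant (*buhat*, *lurav*); -de when the stem ends in a vowel (*zipo*, *ubi*).
Since the final sound of *ui* is /i/ (a vowel), it takes -de, giving *uide*.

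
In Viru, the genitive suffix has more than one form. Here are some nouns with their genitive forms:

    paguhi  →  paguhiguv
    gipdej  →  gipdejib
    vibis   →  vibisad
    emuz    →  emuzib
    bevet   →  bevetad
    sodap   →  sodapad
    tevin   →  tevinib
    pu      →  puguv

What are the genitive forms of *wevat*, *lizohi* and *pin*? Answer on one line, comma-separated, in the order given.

The pattern is voicing of the final sound: -ad when the stem ends in a voiceless consonant (*vibis*, *bevet*, *sodap*); -ib when the stem ends in a voiced consonant (*gipdej*, *emuz*, *tevin*); -guv when the stem ends in a vowel (*paguhi*, *pu*).
The final sound of *wevat* is /t/, which is a voiceless consonant, so the suffix is -ad, giving *wevatad*.
*lizohi*: final sound = /i/, a vowel → -guv → *lizohiguv*.
*pin*: final sound = /n/, a voiced consonant → -ib → *pinib*.

wevatad, lizohiguv, pinib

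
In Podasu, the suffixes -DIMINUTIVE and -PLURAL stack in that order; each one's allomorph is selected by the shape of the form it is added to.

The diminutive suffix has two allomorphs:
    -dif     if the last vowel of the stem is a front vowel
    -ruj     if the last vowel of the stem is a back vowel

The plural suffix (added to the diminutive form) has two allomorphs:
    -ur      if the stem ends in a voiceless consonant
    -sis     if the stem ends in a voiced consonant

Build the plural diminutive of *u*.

*u*: last vowel = /u/, a back vowel → -ruj → *uruj*.
The diminutive form *uruj* — final consonant /j/ (voiced) → -sis → *urujsis*.

urujsis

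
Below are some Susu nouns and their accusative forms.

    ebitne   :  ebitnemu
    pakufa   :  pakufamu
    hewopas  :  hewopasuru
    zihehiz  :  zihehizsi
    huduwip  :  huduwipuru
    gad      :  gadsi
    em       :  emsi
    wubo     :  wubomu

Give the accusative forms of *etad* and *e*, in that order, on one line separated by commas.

The suffix is conditioned by the final sound: -uru when the stem ends in a voiceless consonant (*hewopas*, *huduwip*); -si when the stem ends in a voiced consonant (*zihehiz*, *gad*, *em*); -mu when the stem ends in a vowel (*ebitne*, *pakufa*, *wubo*).
*etad* — final sound /d/ (a voiced consonant) → -si → *etadsi*.
The final sound of *e* is /e/, which is a vowel, so the suffix is -mu, giving *emu*.

etadsi, emu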